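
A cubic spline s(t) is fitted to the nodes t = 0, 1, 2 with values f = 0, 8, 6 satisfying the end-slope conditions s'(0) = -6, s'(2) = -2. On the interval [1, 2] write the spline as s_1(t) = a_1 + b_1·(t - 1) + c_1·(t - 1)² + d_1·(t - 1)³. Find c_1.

Let σ_i = s''(x_i). Step sizes h_i = 1, 1; slopes of the chords Δ_i = (y_(i+1) - y_i)/h_i = 8, -2.
  1·σ_0 + 4·σ_1 + 1·σ_2 = 6(Δ_1 - Δ_0) = -60
Clamped end conditions give two more equations: 2h_0·σ_0 + h_0·σ_1 = 6(Δ_0 - s'(0)) = 84 and h_1·σ_1 + 2h_1·σ_2 = 6(s'(2) - Δ_1) = 0.
Solving the tridiagonal system: σ_0 = 59, σ_1 = -34, σ_2 = 17.
On [1, 2], with s_1(t) = a_1 + b_1·(t - 1) + c_1·(t - 1)² + d_1·(t - 1)³: c_1 = σ_1/2 = -17, d_1 = (σ_2 - σ_1)/(6h_1) = 17/2, b_1 = Δ_1 - h_1(2σ_1 + σ_2)/6 = 13/2.

-17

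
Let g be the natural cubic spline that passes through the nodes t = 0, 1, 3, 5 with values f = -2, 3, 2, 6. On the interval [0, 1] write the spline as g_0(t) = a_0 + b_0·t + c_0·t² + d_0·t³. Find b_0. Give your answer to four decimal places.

6.1136

Let M_i = g''(x_i). Step sizes h_i = 1, 2, 2; slopes of the chords Δ_i = (y_(i+1) - y_i)/h_i = 5, -1/2, 2.
  1·M_0 + 6·M_1 + 2·M_2 = 6(Δ_1 - Δ_0) = -33
  2·M_1 + 8·M_2 + 2·M_3 = 6(Δ_2 - Δ_1) = 15
Natural end conditions: M_0 = M_3 = 0.
Hence M_0 = 0, M_1 = -147/22, M_2 = 39/11, M_3 = 0.
On [0, 1], with g_0(t) = a_0 + b_0·t + c_0·t² + d_0·t³: c_0 = M_0/2 = 0, d_0 = (M_1 - M_0)/(6h_0) = -49/44, b_0 = Δ_0 - h_0(2M_0 + M_1)/6 = 269/44.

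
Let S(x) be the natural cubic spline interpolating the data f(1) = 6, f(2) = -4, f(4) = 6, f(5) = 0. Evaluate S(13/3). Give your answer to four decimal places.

Write m_i for S''(x_i). With h_i = 1, 2, 1 and divided differences Δ_i = -10, 5, -6, the continuity of S' gives the tridiagonal system
  1·m_0 + 6·m_1 + 2·m_2 = 6(Δ_1 - Δ_0) = 90
  2·m_1 + 6·m_2 + 1·m_3 = 6(Δ_2 - Δ_1) = -66
Natural end conditions: m_0 = m_3 = 0.
Hence m_0 = 0, m_1 = 21, m_2 = -18, m_3 = 0.
On [4, 5], S(x) = 6 + 0·(x - 4) - 9·(x - 4)² + 3·(x - 4)³.
With (x - 4) = 1/3: S(13/3) = 46/9.

5.1111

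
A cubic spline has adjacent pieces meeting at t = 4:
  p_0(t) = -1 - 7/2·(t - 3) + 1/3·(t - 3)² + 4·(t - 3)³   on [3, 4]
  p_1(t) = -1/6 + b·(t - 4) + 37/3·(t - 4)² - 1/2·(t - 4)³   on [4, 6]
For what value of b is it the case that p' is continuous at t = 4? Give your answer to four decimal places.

9.1667

p_0'(t) = -7/2 + 2/3·(t - 3) + 12·(t - 3)², so p_0'(4) = 55/6. On the right, p_1'(4) = b, so b = 55/6.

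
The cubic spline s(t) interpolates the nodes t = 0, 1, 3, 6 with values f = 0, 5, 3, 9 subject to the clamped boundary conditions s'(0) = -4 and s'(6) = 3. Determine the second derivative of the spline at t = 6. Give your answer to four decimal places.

-1.4386

With M_i denoting the second derivative at x_i, h_i = 1, 2, 3, and Δ_i = (y_(i+1) − y_i)/h_i = 5, -1, 2:
  1·M_0 + 6·M_1 + 2·M_2 = 6(Δ_1 - Δ_0) = -36
  2·M_1 + 10·M_2 + 3·M_3 = 6(Δ_2 - Δ_1) = 18
Clamped end conditions give two more equations: 2h_0·M_0 + h_0·M_1 = 6(Δ_0 - s'(0)) = 54 and h_2·M_2 + 2h_2·M_3 = 6(s'(6) - Δ_2) = 6.
Solving: M_0 = 1916/57, M_1 = -754/57, M_2 = 278/57, M_3 = -82/57.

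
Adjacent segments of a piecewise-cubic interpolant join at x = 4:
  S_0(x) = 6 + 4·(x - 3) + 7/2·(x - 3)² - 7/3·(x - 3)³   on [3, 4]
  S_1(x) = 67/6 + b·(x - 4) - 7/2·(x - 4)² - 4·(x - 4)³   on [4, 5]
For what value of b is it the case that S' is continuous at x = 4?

S_0'(x) = 4 + 7·(x - 3) - 7·(x - 3)², so S_0'(4) = 4. On the right, S_1'(4) = b, so b = 4.

4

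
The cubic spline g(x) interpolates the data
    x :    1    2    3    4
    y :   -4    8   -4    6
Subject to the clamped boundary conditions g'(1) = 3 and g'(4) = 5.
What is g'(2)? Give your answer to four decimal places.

-0.0667

Write M_i for g''(x_i). With h_i = 1, 1, 1 and divided differences Δ_i = 12, -12, 10, the continuity of g' gives the tridiagonal system
  1·M_0 + 4·M_1 + 1·M_2 = 6(Δ_1 - Δ_0) = -144
  1·M_1 + 4·M_2 + 1·M_3 = 6(Δ_2 - Δ_1) = 132
Clamped end conditions give two more equations: 2h_0·M_0 + h_0·M_1 = 6(Δ_0 - g'(1)) = 54 and h_2·M_2 + 2h_2·M_3 = 6(g'(4) - Δ_2) = -30.
Solving the tridiagonal system: M_0 = 902/15, M_1 = -994/15, M_2 = 914/15, M_3 = -682/15.
On [2, 3], g'(x) = b_1 + 2c_1·(x - 2) + 3d_1·(x - 2)² with b_1 = Δ_1 - h_1(2M_1 + M_2)/6 = -1/15, c_1 = M_1/2 = -497/15, d_1 = (M_2 - M_1)/(6h_1) = 106/5. So g'(2) = -1/15.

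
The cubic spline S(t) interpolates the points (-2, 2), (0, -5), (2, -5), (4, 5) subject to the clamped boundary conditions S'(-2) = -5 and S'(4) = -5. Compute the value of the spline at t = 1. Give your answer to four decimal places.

-7.1250

Write M_i for S''(x_i). With h_i = 2, 2, 2 and divided differences Δ_i = -7/2, 0, 5, the continuity of S' gives the tridiagonal system
  2·M_0 + 8·M_1 + 2·M_2 = 6(Δ_1 - Δ_0) = 21
  2·M_1 + 8·M_2 + 2·M_3 = 6(Δ_2 - Δ_1) = 30
Clamped end conditions give two more equations: 2h_0·M_0 + h_0·M_1 = 6(Δ_0 - S'(-2)) = 9 and h_2·M_2 + 2h_2·M_3 = 6(S'(4) - Δ_2) = -60.
Forward elimination and back-substitution give M_0 = 23/10, M_1 = -1/10, M_2 = 43/5, M_3 = -193/10.
On [0, 2], S(t) = -5 - 14/5·t - 1/20·t² + 29/40·t³.
With t = 1: S(1) = -57/8.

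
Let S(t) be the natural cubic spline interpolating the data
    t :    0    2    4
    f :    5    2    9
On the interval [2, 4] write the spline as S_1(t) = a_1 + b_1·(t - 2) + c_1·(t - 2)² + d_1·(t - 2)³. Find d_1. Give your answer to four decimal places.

With σ_i denoting the second derivative at x_i, h_i = 2, 2, and Δ_i = (y_(i+1) − y_i)/h_i = -3/2, 7/2:
  2·σ_0 + 8·σ_1 + 2·σ_2 = 6(Δ_1 - Δ_0) = 30
Natural end conditions: σ_0 = σ_2 = 0.
Hence σ_0 = 0, σ_1 = 15/4, σ_2 = 0.
On [2, 4], with S_1(t) = a_1 + b_1·(t - 2) + c_1·(t - 2)² + d_1·(t - 2)³: c_1 = σ_1/2 = 15/8, d_1 = (σ_2 - σ_1)/(6h_1) = -5/16, b_1 = Δ_1 - h_1(2σ_1 + σ_2)/6 = 1.

-0.3125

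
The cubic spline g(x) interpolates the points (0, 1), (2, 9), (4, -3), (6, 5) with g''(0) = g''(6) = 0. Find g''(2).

-10

Let σ_i = g''(x_i). Step sizes h_i = 2, 2, 2; slopes of the chords Δ_i = (y_(i+1) - y_i)/h_i = 4, -6, 4.
  2·σ_0 + 8·σ_1 + 2·σ_2 = 6(Δ_1 - Δ_0) = -60
  2·σ_1 + 8·σ_2 + 2·σ_3 = 6(Δ_2 - Δ_1) = 60
Natural end conditions: σ_0 = σ_3 = 0.
Hence σ_0 = 0, σ_1 = -10, σ_2 = 10, σ_3 = 0.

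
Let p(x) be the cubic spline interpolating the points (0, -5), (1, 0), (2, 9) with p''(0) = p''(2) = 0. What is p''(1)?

Write M_i for p''(x_i). With h_i = 1, 1 and divided differences Δ_i = 5, 9, the continuity of p' gives the tridiagonal system
  1·M_0 + 4·M_1 + 1·M_2 = 6(Δ_1 - Δ_0) = 24
Natural end conditions: M_0 = M_2 = 0.
Solving: M_0 = 0, M_1 = 6, M_2 = 0.

6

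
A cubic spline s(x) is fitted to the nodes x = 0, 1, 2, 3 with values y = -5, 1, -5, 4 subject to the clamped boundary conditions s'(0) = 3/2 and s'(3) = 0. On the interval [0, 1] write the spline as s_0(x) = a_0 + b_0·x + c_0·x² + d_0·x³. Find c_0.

With m_i denoting the second derivative at x_i, h_i = 1, 1, 1, and Δ_i = (y_(i+1) − y_i)/h_i = 6, -6, 9:
  1·m_0 + 4·m_1 + 1·m_2 = 6(Δ_1 - Δ_0) = -72
  1·m_1 + 4·m_2 + 1·m_3 = 6(Δ_2 - Δ_1) = 90
Clamped end conditions give two more equations: 2h_0·m_0 + h_0·m_1 = 6(Δ_0 - s'(0)) = 27 and h_2·m_2 + 2h_2·m_3 = 6(s'(3) - Δ_2) = -54.
Hence m_0 = 32, m_1 = -37, m_2 = 44, m_3 = -49.
On [0, 1], with s_0(x) = a_0 + b_0·x + c_0·x² + d_0·x³: c_0 = m_0/2 = 16, d_0 = (m_1 - m_0)/(6h_0) = -23/2, b_0 = Δ_0 - h_0(2m_0 + m_1)/6 = 3/2.

16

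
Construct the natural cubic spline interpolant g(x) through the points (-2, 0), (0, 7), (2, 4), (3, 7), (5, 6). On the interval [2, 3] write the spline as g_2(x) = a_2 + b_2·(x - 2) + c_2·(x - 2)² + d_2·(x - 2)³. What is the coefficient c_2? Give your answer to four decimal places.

3.5625

Let M_i = g''(x_i). Step sizes h_i = 2, 2, 1, 2; slopes of the chords Δ_i = (y_(i+1) - y_i)/h_i = 7/2, -3/2, 3, -1/2.
  2·M_0 + 8·M_1 + 2·M_2 = 6(Δ_1 - Δ_0) = -30
  2·M_1 + 6·M_2 + 1·M_3 = 6(Δ_2 - Δ_1) = 27
  1·M_2 + 6·M_3 + 2·M_4 = 6(Δ_3 - Δ_2) = -21
Natural end conditions: M_0 = M_4 = 0.
Forward elimination and back-substitution give M_0 = 0, M_1 = -177/32, M_2 = 57/8, M_3 = -75/16, M_4 = 0.
On [2, 3], with g_2(x) = a_2 + b_2·(x - 2) + c_2·(x - 2)² + d_2·(x - 2)³: c_2 = M_2/2 = 57/16, d_2 = (M_3 - M_2)/(6h_2) = -63/32, b_2 = Δ_2 - h_2(2M_2 + M_3)/6 = 45/32.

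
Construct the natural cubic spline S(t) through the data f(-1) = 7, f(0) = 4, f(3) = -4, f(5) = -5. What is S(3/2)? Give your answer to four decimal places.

Write M_i for S''(x_i). With h_i = 1, 3, 2 and divided differences Δ_i = -3, -8/3, -1/2, the continuity of S' gives the tridiagonal system
  1·M_0 + 8·M_1 + 3·M_2 = 6(Δ_1 - Δ_0) = 2
  3·M_1 + 10·M_2 + 2·M_3 = 6(Δ_2 - Δ_1) = 13
Natural end conditions: M_0 = M_3 = 0.
Hence M_0 = 0, M_1 = -19/71, M_2 = 98/71, M_3 = 0.
On [0, 3], S(t) = 4 - 658/213·t - 19/142·t² + 13/142·t³.
With t = 3/2: S(3/2) = -711/1136.

-0.6259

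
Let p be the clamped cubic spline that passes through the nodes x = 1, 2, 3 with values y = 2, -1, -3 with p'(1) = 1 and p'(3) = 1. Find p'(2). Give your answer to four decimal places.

With σ_i denoting the second derivative at x_i, h_i = 1, 1, and Δ_i = (y_(i+1) − y_i)/h_i = -3, -2:
  1·σ_0 + 4·σ_1 + 1·σ_2 = 6(Δ_1 - Δ_0) = 6
Clamped end conditions give two more equations: 2h_0·σ_0 + h_0·σ_1 = 6(Δ_0 - p'(1)) = -24 and h_1·σ_1 + 2h_1·σ_2 = 6(p'(3) - Δ_1) = 18.
Solving the tridiagonal system: σ_0 = -27/2, σ_1 = 3, σ_2 = 15/2.
On [2, 3], p'(x) = b_1 + 2c_1·(x - 2) + 3d_1·(x - 2)² with b_1 = Δ_1 - h_1(2σ_1 + σ_2)/6 = -17/4, c_1 = σ_1/2 = 3/2, d_1 = (σ_2 - σ_1)/(6h_1) = 3/4. So p'(2) = -17/4.

-4.2500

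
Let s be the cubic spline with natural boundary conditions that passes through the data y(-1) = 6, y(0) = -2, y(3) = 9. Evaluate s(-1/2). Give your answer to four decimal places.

Let σ_i = s''(x_i). Step sizes h_i = 1, 3; slopes of the chords Δ_i = (y_(i+1) - y_i)/h_i = -8, 11/3.
  1·σ_0 + 8·σ_1 + 3·σ_2 = 6(Δ_1 - Δ_0) = 70
Natural end conditions: σ_0 = σ_2 = 0.
Forward elimination and back-substitution give σ_0 = 0, σ_1 = 35/4, σ_2 = 0.
On [-1, 0], s(x) = 6 - 227/24·(x + 1) + 0·(x + 1)² + 35/24·(x + 1)³.
With (x + 1) = 1/2: s(-1/2) = 93/64.

1.4531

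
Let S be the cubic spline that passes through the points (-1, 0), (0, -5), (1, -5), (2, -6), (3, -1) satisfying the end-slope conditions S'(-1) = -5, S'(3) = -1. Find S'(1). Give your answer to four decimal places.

-1.0714

Put m_i = S'' at the i-th knot. Here h = (1, 1, 1, 1) and Δ = (-5, 0, -1, 5), so the interior equations h_(i-1)·m_(i-1) + 2(h_(i-1)+h_i)·m_i + h_i·m_(i+1) = 6(Δ_i − Δ_(i-1)) read
  1·m_0 + 4·m_1 + 1·m_2 = 6(Δ_1 - Δ_0) = 30
  1·m_1 + 4·m_2 + 1·m_3 = 6(Δ_2 - Δ_1) = -6
  1·m_2 + 4·m_3 + 1·m_4 = 6(Δ_3 - Δ_2) = 36
Clamped end conditions give two more equations: 2h_0·m_0 + h_0·m_1 = 6(Δ_0 - S'(-1)) = 0 and h_3·m_3 + 2h_3·m_4 = 6(S'(3) - Δ_3) = -36.
Solving: m_0 = -155/28, m_1 = 155/14, m_2 = -35/4, m_3 = 251/14, m_4 = -755/28.
On [1, 2], S'(t) = b_2 + 2c_2·(t - 1) + 3d_2·(t - 1)² with b_2 = Δ_2 - h_2(2m_2 + m_3)/6 = -15/14, c_2 = m_2/2 = -35/8, d_2 = (m_3 - m_2)/(6h_2) = 249/56. So S'(1) = -15/14.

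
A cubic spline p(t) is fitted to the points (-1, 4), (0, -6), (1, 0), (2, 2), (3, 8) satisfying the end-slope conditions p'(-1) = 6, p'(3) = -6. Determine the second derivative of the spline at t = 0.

48

Write m_i for p''(x_i). With h_i = 1, 1, 1, 1 and divided differences Δ_i = -10, 6, 2, 6, the continuity of p' gives the tridiagonal system
  1·m_0 + 4·m_1 + 1·m_2 = 6(Δ_1 - Δ_0) = 96
  1·m_1 + 4·m_2 + 1·m_3 = 6(Δ_2 - Δ_1) = -24
  1·m_2 + 4·m_3 + 1·m_4 = 6(Δ_3 - Δ_2) = 24
Clamped end conditions give two more equations: 2h_0·m_0 + h_0·m_1 = 6(Δ_0 - p'(-1)) = -96 and h_3·m_3 + 2h_3·m_4 = 6(p'(3) - Δ_3) = -72.
Forward elimination and back-substitution give m_0 = -72, m_1 = 48, m_2 = -24, m_3 = 24, m_4 = -48.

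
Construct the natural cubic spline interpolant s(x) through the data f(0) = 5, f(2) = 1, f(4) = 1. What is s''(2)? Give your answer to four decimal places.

Put M_i = s'' at the i-th knot. Here h = (2, 2) and Δ = (-2, 0), so the interior equations h_(i-1)·M_(i-1) + 2(h_(i-1)+h_i)·M_i + h_i·M_(i+1) = 6(Δ_i − Δ_(i-1)) read
  2·M_0 + 8·M_1 + 2·M_2 = 6(Δ_1 - Δ_0) = 12
Natural end conditions: M_0 = M_2 = 0.
Forward elimination and back-substitution give M_0 = 0, M_1 = 3/2, M_2 = 0.

1.5000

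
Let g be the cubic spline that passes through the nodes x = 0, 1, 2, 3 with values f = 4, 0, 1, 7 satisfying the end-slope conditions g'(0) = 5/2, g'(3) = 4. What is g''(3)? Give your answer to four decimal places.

-9.4000

Put σ_i = g'' at the i-th knot. Here h = (1, 1, 1) and Δ = (-4, 1, 6), so the interior equations h_(i-1)·σ_(i-1) + 2(h_(i-1)+h_i)·σ_i + h_i·σ_(i+1) = 6(Δ_i − Δ_(i-1)) read
  1·σ_0 + 4·σ_1 + 1·σ_2 = 6(Δ_1 - Δ_0) = 30
  1·σ_1 + 4·σ_2 + 1·σ_3 = 6(Δ_2 - Δ_1) = 30
Clamped end conditions give two more equations: 2h_0·σ_0 + h_0·σ_1 = 6(Δ_0 - g'(0)) = -39 and h_2·σ_2 + 2h_2·σ_3 = 6(g'(3) - Δ_2) = -12.
Hence σ_0 = -128/5, σ_1 = 61/5, σ_2 = 34/5, σ_3 = -47/5.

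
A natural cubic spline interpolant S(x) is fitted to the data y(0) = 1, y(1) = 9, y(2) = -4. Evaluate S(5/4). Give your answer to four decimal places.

Put M_i = S'' at the i-th knot. Here h = (1, 1) and Δ = (8, -13), so the interior equations h_(i-1)·M_(i-1) + 2(h_(i-1)+h_i)·M_i + h_i·M_(i+1) = 6(Δ_i − Δ_(i-1)) read
  1·M_0 + 4·M_1 + 1·M_2 = 6(Δ_1 - Δ_0) = -126
Natural end conditions: M_0 = M_2 = 0.
Solving: M_0 = 0, M_1 = -63/2, M_2 = 0.
On [1, 2], S(x) = 9 - 5/2·(x - 1) - 63/4·(x - 1)² + 21/4·(x - 1)³.
With (x - 1) = 1/4: S(5/4) = 1913/256.

7.4727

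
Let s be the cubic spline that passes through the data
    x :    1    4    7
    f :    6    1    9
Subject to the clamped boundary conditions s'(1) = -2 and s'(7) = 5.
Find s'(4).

Let M_i = s''(x_i). Step sizes h_i = 3, 3; slopes of the chords Δ_i = (y_(i+1) - y_i)/h_i = -5/3, 8/3.
  3·M_0 + 12·M_1 + 3·M_2 = 6(Δ_1 - Δ_0) = 26
Clamped end conditions give two more equations: 2h_0·M_0 + h_0·M_1 = 6(Δ_0 - s'(1)) = 2 and h_1·M_1 + 2h_1·M_2 = 6(s'(7) - Δ_1) = 14.
Forward elimination and back-substitution give M_0 = -2/3, M_1 = 2, M_2 = 4/3.
On [4, 7], s'(x) = b_1 + 2c_1·(x - 4) + 3d_1·(x - 4)² with b_1 = Δ_1 - h_1(2M_1 + M_2)/6 = 0, c_1 = M_1/2 = 1, d_1 = (M_2 - M_1)/(6h_1) = -1/27. So s'(4) = 0.

0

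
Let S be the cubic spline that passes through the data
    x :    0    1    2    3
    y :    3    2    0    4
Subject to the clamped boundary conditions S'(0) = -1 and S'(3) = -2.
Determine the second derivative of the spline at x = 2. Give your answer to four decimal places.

Write M_i for S''(x_i). With h_i = 1, 1, 1 and divided differences Δ_i = -1, -2, 4, the continuity of S' gives the tridiagonal system
  1·M_0 + 4·M_1 + 1·M_2 = 6(Δ_1 - Δ_0) = -6
  1·M_1 + 4·M_2 + 1·M_3 = 6(Δ_2 - Δ_1) = 36
Clamped end conditions give two more equations: 2h_0·M_0 + h_0·M_1 = 6(Δ_0 - S'(0)) = 0 and h_2·M_2 + 2h_2·M_3 = 6(S'(3) - Δ_2) = -36.
Solving: M_0 = 10/3, M_1 = -20/3, M_2 = 52/3, M_3 = -80/3.

17.3333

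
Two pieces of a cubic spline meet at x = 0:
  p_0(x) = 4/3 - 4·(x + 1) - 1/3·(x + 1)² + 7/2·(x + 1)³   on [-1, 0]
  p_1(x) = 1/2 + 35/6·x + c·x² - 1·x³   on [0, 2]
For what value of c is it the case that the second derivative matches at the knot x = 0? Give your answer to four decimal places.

p_0''(x) = -2/3 + 21·(x + 1), so p_0''(0) = 61/3. On the right, p_1''(0) = 2c, so c = 61/6.

10.1667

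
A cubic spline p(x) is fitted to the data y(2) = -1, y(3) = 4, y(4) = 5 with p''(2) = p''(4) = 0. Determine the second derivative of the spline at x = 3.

-6

With M_i denoting the second derivative at x_i, h_i = 1, 1, and Δ_i = (y_(i+1) − y_i)/h_i = 5, 1:
  1·M_0 + 4·M_1 + 1·M_2 = 6(Δ_1 - Δ_0) = -24
Natural end conditions: M_0 = M_2 = 0.
Forward elimination and back-substitution give M_0 = 0, M_1 = -6, M_2 = 0.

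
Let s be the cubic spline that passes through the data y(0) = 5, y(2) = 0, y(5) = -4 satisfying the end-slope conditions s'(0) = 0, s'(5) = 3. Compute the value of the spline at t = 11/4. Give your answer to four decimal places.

-2.5867

Put m_i = s'' at the i-th knot. Here h = (2, 3) and Δ = (-5/2, -4/3), so the interior equations h_(i-1)·m_(i-1) + 2(h_(i-1)+h_i)·m_i + h_i·m_(i+1) = 6(Δ_i − Δ_(i-1)) read
  2·m_0 + 10·m_1 + 3·m_2 = 6(Δ_1 - Δ_0) = 7
Clamped end conditions give two more equations: 2h_0·m_0 + h_0·m_1 = 6(Δ_0 - s'(0)) = -15 and h_1·m_1 + 2h_1·m_2 = 6(s'(5) - Δ_1) = 26.
Forward elimination and back-substitution give m_0 = -77/20, m_1 = 1/5, m_2 = 127/30.
On [2, 5], s(t) = 0 - 73/20·(t - 2) + 1/10·(t - 2)² + 121/540·(t - 2)³.
With (t - 2) = 3/4: s(11/4) = -3311/1280.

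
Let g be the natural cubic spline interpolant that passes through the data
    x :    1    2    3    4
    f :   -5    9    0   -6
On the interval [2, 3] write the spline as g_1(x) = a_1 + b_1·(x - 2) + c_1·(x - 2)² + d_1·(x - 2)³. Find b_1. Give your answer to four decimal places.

1.3333

Write M_i for g''(x_i). With h_i = 1, 1, 1 and divided differences Δ_i = 14, -9, -6, the continuity of g' gives the tridiagonal system
  1·M_0 + 4·M_1 + 1·M_2 = 6(Δ_1 - Δ_0) = -138
  1·M_1 + 4·M_2 + 1·M_3 = 6(Δ_2 - Δ_1) = 18
Natural end conditions: M_0 = M_3 = 0.
Forward elimination and back-substitution give M_0 = 0, M_1 = -38, M_2 = 14, M_3 = 0.
On [2, 3], with g_1(x) = a_1 + b_1·(x - 2) + c_1·(x - 2)² + d_1·(x - 2)³: c_1 = M_1/2 = -19, d_1 = (M_2 - M_1)/(6h_1) = 26/3, b_1 = Δ_1 - h_1(2M_1 + M_2)/6 = 4/3.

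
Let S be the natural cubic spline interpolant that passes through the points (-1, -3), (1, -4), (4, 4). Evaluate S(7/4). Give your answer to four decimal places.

-2.9352

Put M_i = S'' at the i-th knot. Here h = (2, 3) and Δ = (-1/2, 8/3), so the interior equations h_(i-1)·M_(i-1) + 2(h_(i-1)+h_i)·M_i + h_i·M_(i+1) = 6(Δ_i − Δ_(i-1)) read
  2·M_0 + 10·M_1 + 3·M_2 = 6(Δ_1 - Δ_0) = 19
Natural end conditions: M_0 = M_2 = 0.
Forward elimination and back-substitution give M_0 = 0, M_1 = 19/10, M_2 = 0.
On [1, 4], S(x) = -4 + 23/30·(x - 1) + 19/20·(x - 1)² - 19/180·(x - 1)³.
With (x - 1) = 3/4: S(7/4) = -3757/1280.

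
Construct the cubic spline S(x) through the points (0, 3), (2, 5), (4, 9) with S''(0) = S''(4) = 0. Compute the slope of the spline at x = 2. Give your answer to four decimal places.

Write σ_i for S''(x_i). With h_i = 2, 2 and divided differences Δ_i = 1, 2, the continuity of S' gives the tridiagonal system
  2·σ_0 + 8·σ_1 + 2·σ_2 = 6(Δ_1 - Δ_0) = 6
Natural end conditions: σ_0 = σ_2 = 0.
Hence σ_0 = 0, σ_1 = 3/4, σ_2 = 0.
On [2, 4], S'(x) = b_1 + 2c_1·(x - 2) + 3d_1·(x - 2)² with b_1 = Δ_1 - h_1(2σ_1 + σ_2)/6 = 3/2, c_1 = σ_1/2 = 3/8, d_1 = (σ_2 - σ_1)/(6h_1) = -1/16. So S'(2) = 3/2.

1.5000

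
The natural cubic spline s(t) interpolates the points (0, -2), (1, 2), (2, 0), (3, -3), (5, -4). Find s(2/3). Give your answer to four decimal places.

With M_i denoting the second derivative at x_i, h_i = 1, 1, 1, 2, and Δ_i = (y_(i+1) − y_i)/h_i = 4, -2, -3, -1/2:
  1·M_0 + 4·M_1 + 1·M_2 = 6(Δ_1 - Δ_0) = -36
  1·M_1 + 4·M_2 + 1·M_3 = 6(Δ_2 - Δ_1) = -6
  1·M_2 + 6·M_3 + 2·M_4 = 6(Δ_3 - Δ_2) = 15
Natural end conditions: M_0 = M_4 = 0.
Hence M_0 = 0, M_1 = -777/86, M_2 = 6/43, M_3 = 213/86, M_4 = 0.
On [0, 1], s(t) = -2 + 947/172·t + 0·t² - 259/172·t³.
With t = 2/3: s(2/3) = 2843/2322.

1.2244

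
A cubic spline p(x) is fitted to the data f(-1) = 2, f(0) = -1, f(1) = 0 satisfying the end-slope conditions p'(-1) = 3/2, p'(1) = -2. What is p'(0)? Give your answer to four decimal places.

Write m_i for p''(x_i). With h_i = 1, 1 and divided differences Δ_i = -3, 1, the continuity of p' gives the tridiagonal system
  1·m_0 + 4·m_1 + 1·m_2 = 6(Δ_1 - Δ_0) = 24
Clamped end conditions give two more equations: 2h_0·m_0 + h_0·m_1 = 6(Δ_0 - p'(-1)) = -27 and h_1·m_1 + 2h_1·m_2 = 6(p'(1) - Δ_1) = -18.
Hence m_0 = -85/4, m_1 = 31/2, m_2 = -67/4.
On [0, 1], p'(x) = b_1 + 2c_1·x + 3d_1·x² with b_1 = Δ_1 - h_1(2m_1 + m_2)/6 = -11/8, c_1 = m_1/2 = 31/4, d_1 = (m_2 - m_1)/(6h_1) = -43/8. So p'(0) = -11/8.

-1.3750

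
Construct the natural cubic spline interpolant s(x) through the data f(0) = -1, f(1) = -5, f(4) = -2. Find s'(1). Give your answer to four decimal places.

-2.7500

Put σ_i = s'' at the i-th knot. Here h = (1, 3) and Δ = (-4, 1), so the interior equations h_(i-1)·σ_(i-1) + 2(h_(i-1)+h_i)·σ_i + h_i·σ_(i+1) = 6(Δ_i − Δ_(i-1)) read
  1·σ_0 + 8·σ_1 + 3·σ_2 = 6(Δ_1 - Δ_0) = 30
Natural end conditions: σ_0 = σ_2 = 0.
Solving: σ_0 = 0, σ_1 = 15/4, σ_2 = 0.
On [1, 4], s'(x) = b_1 + 2c_1·(x - 1) + 3d_1·(x - 1)² with b_1 = Δ_1 - h_1(2σ_1 + σ_2)/6 = -11/4, c_1 = σ_1/2 = 15/8, d_1 = (σ_2 - σ_1)/(6h_1) = -5/24. So s'(1) = -11/4.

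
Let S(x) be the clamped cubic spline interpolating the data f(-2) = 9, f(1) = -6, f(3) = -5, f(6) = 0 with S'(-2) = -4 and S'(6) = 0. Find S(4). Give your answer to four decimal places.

With m_i denoting the second derivative at x_i, h_i = 3, 2, 3, and Δ_i = (y_(i+1) − y_i)/h_i = -5, 1/2, 5/3:
  3·m_0 + 10·m_1 + 2·m_2 = 6(Δ_1 - Δ_0) = 33
  2·m_1 + 10·m_2 + 3·m_3 = 6(Δ_2 - Δ_1) = 7
Clamped end conditions give two more equations: 2h_0·m_0 + h_0·m_1 = 6(Δ_0 - S'(-2)) = -6 and h_2·m_2 + 2h_2·m_3 = 6(S'(6) - Δ_2) = -10.
Solving the tridiagonal system: m_0 = -279/91, m_1 = 376/91, m_2 = 40/91, m_3 = -515/273.
On [3, 6], S(x) = -5 + 395/182·(x - 3) + 20/91·(x - 3)² - 635/4914·(x - 3)³.
With (x - 3) = 1: S(4) = -6730/2457.

-2.7391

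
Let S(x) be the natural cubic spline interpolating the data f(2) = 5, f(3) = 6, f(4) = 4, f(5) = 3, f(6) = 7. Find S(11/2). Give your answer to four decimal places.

With M_i denoting the second derivative at x_i, h_i = 1, 1, 1, 1, and Δ_i = (y_(i+1) − y_i)/h_i = 1, -2, -1, 4:
  1·M_0 + 4·M_1 + 1·M_2 = 6(Δ_1 - Δ_0) = -18
  1·M_1 + 4·M_2 + 1·M_3 = 6(Δ_2 - Δ_1) = 6
  1·M_2 + 4·M_3 + 1·M_4 = 6(Δ_3 - Δ_2) = 30
Natural end conditions: M_0 = M_4 = 0.
Solving the tridiagonal system: M_0 = 0, M_1 = -33/7, M_2 = 6/7, M_3 = 51/7, M_4 = 0.
On [5, 6], S(x) = 3 + 11/7·(x - 5) + 51/14·(x - 5)² - 17/14·(x - 5)³.
With (x - 5) = 1/2: S(11/2) = 509/112.

4.5446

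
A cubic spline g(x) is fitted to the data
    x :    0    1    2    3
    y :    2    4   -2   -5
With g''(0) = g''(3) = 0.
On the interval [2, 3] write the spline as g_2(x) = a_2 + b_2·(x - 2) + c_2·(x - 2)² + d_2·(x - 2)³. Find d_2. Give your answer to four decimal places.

-1.3333

Let M_i = g''(x_i). Step sizes h_i = 1, 1, 1; slopes of the chords Δ_i = (y_(i+1) - y_i)/h_i = 2, -6, -3.
  1·M_0 + 4·M_1 + 1·M_2 = 6(Δ_1 - Δ_0) = -48
  1·M_1 + 4·M_2 + 1·M_3 = 6(Δ_2 - Δ_1) = 18
Natural end conditions: M_0 = M_3 = 0.
Solving the tridiagonal system: M_0 = 0, M_1 = -14, M_2 = 8, M_3 = 0.
On [2, 3], with g_2(x) = a_2 + b_2·(x - 2) + c_2·(x - 2)² + d_2·(x - 2)³: c_2 = M_2/2 = 4, d_2 = (M_3 - M_2)/(6h_2) = -4/3, b_2 = Δ_2 - h_2(2M_2 + M_3)/6 = -17/3.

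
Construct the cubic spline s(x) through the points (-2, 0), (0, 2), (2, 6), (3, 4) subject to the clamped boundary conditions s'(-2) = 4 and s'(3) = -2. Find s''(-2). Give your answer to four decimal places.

-6.3913

With m_i denoting the second derivative at x_i, h_i = 2, 2, 1, and Δ_i = (y_(i+1) − y_i)/h_i = 1, 2, -2:
  2·m_0 + 8·m_1 + 2·m_2 = 6(Δ_1 - Δ_0) = 6
  2·m_1 + 6·m_2 + 1·m_3 = 6(Δ_2 - Δ_1) = -24
Clamped end conditions give two more equations: 2h_0·m_0 + h_0·m_1 = 6(Δ_0 - s'(-2)) = -18 and h_2·m_2 + 2h_2·m_3 = 6(s'(3) - Δ_2) = 0.
Solving: m_0 = -147/23, m_1 = 87/23, m_2 = -132/23, m_3 = 66/23.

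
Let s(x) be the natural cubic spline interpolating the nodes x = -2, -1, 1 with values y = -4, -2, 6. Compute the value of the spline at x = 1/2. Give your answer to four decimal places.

Write M_i for s''(x_i). With h_i = 1, 2 and divided differences Δ_i = 2, 4, the continuity of s' gives the tridiagonal system
  1·M_0 + 6·M_1 + 2·M_2 = 6(Δ_1 - Δ_0) = 12
Natural end conditions: M_0 = M_2 = 0.
Forward elimination and back-substitution give M_0 = 0, M_1 = 2, M_2 = 0.
On [-1, 1], s(x) = -2 + 8/3·(x + 1) + 1·(x + 1)² - 1/6·(x + 1)³.
With (x + 1) = 3/2: s(1/2) = 59/16.

3.6875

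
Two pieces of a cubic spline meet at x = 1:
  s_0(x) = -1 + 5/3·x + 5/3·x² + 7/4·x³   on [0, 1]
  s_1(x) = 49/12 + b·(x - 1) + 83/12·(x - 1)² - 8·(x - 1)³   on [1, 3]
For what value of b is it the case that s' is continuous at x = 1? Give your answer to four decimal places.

s_0'(x) = 5/3 + 10/3·x + 21/4·x², so s_0'(1) = 41/4. On the right, s_1'(1) = b, so b = 41/4.

10.2500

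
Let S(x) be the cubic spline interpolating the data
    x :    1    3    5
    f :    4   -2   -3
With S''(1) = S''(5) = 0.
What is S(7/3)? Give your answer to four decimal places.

Let M_i = S''(x_i). Step sizes h_i = 2, 2; slopes of the chords Δ_i = (y_(i+1) - y_i)/h_i = -3, -1/2.
  2·M_0 + 8·M_1 + 2·M_2 = 6(Δ_1 - Δ_0) = 15
Natural end conditions: M_0 = M_2 = 0.
Solving: M_0 = 0, M_1 = 15/8, M_2 = 0.
On [1, 3], S(x) = 4 - 29/8·(x - 1) + 0·(x - 1)² + 5/32·(x - 1)³.
With (x - 1) = 4/3: S(7/3) = -25/54.

-0.4630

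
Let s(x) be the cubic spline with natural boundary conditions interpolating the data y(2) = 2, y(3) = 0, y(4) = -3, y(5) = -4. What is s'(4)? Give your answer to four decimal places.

-2.2000

Write m_i for s''(x_i). With h_i = 1, 1, 1 and divided differences Δ_i = -2, -3, -1, the continuity of s' gives the tridiagonal system
  1·m_0 + 4·m_1 + 1·m_2 = 6(Δ_1 - Δ_0) = -6
  1·m_1 + 4·m_2 + 1·m_3 = 6(Δ_2 - Δ_1) = 12
Natural end conditions: m_0 = m_3 = 0.
Hence m_0 = 0, m_1 = -12/5, m_2 = 18/5, m_3 = 0.
On [4, 5], s'(x) = b_2 + 2c_2·(x - 4) + 3d_2·(x - 4)² with b_2 = Δ_2 - h_2(2m_2 + m_3)/6 = -11/5, c_2 = m_2/2 = 9/5, d_2 = (m_3 - m_2)/(6h_2) = -3/5. So s'(4) = -11/5.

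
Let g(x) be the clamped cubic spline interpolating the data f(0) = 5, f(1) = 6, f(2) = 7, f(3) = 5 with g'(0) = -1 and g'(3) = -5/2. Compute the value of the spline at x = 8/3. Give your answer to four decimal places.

5.8444

Let M_i = g''(x_i). Step sizes h_i = 1, 1, 1; slopes of the chords Δ_i = (y_(i+1) - y_i)/h_i = 1, 1, -2.
  1·M_0 + 4·M_1 + 1·M_2 = 6(Δ_1 - Δ_0) = 0
  1·M_1 + 4·M_2 + 1·M_3 = 6(Δ_2 - Δ_1) = -18
Clamped end conditions give two more equations: 2h_0·M_0 + h_0·M_1 = 6(Δ_0 - g'(0)) = 12 and h_2·M_2 + 2h_2·M_3 = 6(g'(3) - Δ_2) = -3.
Solving: M_0 = 31/5, M_1 = -2/5, M_2 = -23/5, M_3 = 4/5.
On [2, 3], g(x) = 7 - 3/5·(x - 2) - 23/10·(x - 2)² + 9/10·(x - 2)³.
With (x - 2) = 2/3: g(8/3) = 263/45.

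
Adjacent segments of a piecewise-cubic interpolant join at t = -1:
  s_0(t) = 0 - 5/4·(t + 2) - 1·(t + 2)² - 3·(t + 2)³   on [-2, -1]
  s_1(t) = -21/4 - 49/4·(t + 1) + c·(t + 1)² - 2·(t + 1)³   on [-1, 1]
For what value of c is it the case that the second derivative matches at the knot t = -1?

-10

s_0''(t) = -2 - 18·(t + 2), so s_0''(-1) = -20. On the right, s_1''(-1) = 2c, so c = -10.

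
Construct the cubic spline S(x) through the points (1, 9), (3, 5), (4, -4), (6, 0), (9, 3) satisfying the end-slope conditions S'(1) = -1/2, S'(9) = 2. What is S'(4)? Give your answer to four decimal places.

-5.9934

With M_i denoting the second derivative at x_i, h_i = 2, 1, 2, 3, and Δ_i = (y_(i+1) − y_i)/h_i = -2, -9, 2, 1:
  2·M_0 + 6·M_1 + 1·M_2 = 6(Δ_1 - Δ_0) = -42
  1·M_1 + 6·M_2 + 2·M_3 = 6(Δ_2 - Δ_1) = 66
  2·M_2 + 10·M_3 + 3·M_4 = 6(Δ_3 - Δ_2) = -6
Clamped end conditions give two more equations: 2h_0·M_0 + h_0·M_1 = 6(Δ_0 - S'(1)) = -9 and h_3·M_3 + 2h_3·M_4 = 6(S'(9) - Δ_3) = 6.
Hence M_0 = 1763/604, M_1 = -1561/151, M_2 = 4285/302, M_3 = -664/151, M_4 = 483/151.
On [4, 6], S'(x) = b_2 + 2c_2·(x - 4) + 3d_2·(x - 4)² with b_2 = Δ_2 - h_2(2M_2 + M_3)/6 = -905/151, c_2 = M_2/2 = 4285/604, d_2 = (M_3 - M_2)/(6h_2) = -1871/1208. So S'(4) = -905/151.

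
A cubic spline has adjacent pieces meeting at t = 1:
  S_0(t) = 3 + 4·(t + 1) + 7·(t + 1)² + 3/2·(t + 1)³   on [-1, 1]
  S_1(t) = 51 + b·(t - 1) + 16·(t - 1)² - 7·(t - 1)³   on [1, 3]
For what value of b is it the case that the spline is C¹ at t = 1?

S_0'(t) = 4 + 14·(t + 1) + 9/2·(t + 1)², so S_0'(1) = 50. On the right, S_1'(1) = b, so b = 50.

50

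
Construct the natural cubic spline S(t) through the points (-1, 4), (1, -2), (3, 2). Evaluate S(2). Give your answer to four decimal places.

Put σ_i = S'' at the i-th knot. Here h = (2, 2) and Δ = (-3, 2), so the interior equations h_(i-1)·σ_(i-1) + 2(h_(i-1)+h_i)·σ_i + h_i·σ_(i+1) = 6(Δ_i − Δ_(i-1)) read
  2·σ_0 + 8·σ_1 + 2·σ_2 = 6(Δ_1 - Δ_0) = 30
Natural end conditions: σ_0 = σ_2 = 0.
Hence σ_0 = 0, σ_1 = 15/4, σ_2 = 0.
On [1, 3], S(t) = -2 - 1/2·(t - 1) + 15/8·(t - 1)² - 5/16·(t - 1)³.
With (t - 1) = 1: S(2) = -15/16.

-0.9375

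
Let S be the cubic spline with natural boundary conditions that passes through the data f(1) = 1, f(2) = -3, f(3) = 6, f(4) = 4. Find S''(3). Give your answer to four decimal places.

-22.8000

Let m_i = S''(x_i). Step sizes h_i = 1, 1, 1; slopes of the chords Δ_i = (y_(i+1) - y_i)/h_i = -4, 9, -2.
  1·m_0 + 4·m_1 + 1·m_2 = 6(Δ_1 - Δ_0) = 78
  1·m_1 + 4·m_2 + 1·m_3 = 6(Δ_2 - Δ_1) = -66
Natural end conditions: m_0 = m_3 = 0.
Solving: m_0 = 0, m_1 = 126/5, m_2 = -114/5, m_3 = 0.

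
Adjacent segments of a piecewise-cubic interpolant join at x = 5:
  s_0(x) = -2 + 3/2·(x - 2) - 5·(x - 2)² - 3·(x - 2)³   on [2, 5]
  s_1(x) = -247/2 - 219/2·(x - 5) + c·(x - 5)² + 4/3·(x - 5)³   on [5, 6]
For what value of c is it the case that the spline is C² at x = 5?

s_0''(x) = -10 - 18·(x - 2), so s_0''(5) = -64. On the right, s_1''(5) = 2c, so c = -32.

-32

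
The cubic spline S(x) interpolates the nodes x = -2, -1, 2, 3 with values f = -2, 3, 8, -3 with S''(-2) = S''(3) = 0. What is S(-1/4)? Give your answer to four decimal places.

7.1443

Put M_i = S'' at the i-th knot. Here h = (1, 3, 1) and Δ = (5, 5/3, -11), so the interior equations h_(i-1)·M_(i-1) + 2(h_(i-1)+h_i)·M_i + h_i·M_(i+1) = 6(Δ_i − Δ_(i-1)) read
  1·M_0 + 8·M_1 + 3·M_2 = 6(Δ_1 - Δ_0) = -20
  3·M_1 + 8·M_2 + 1·M_3 = 6(Δ_2 - Δ_1) = -76
Natural end conditions: M_0 = M_3 = 0.
Hence M_0 = 0, M_1 = 68/55, M_2 = -548/55, M_3 = 0.
On [-1, 2], S(x) = 3 + 893/165·(x + 1) + 34/55·(x + 1)² - 28/45·(x + 1)³.
With (x + 1) = 3/4: S(-1/4) = 6287/880.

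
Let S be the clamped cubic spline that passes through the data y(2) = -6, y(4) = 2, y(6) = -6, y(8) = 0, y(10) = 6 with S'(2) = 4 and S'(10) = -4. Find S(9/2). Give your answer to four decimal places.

0.8203

With M_i denoting the second derivative at x_i, h_i = 2, 2, 2, 2, and Δ_i = (y_(i+1) − y_i)/h_i = 4, -4, 3, 3:
  2·M_0 + 8·M_1 + 2·M_2 = 6(Δ_1 - Δ_0) = -48
  2·M_1 + 8·M_2 + 2·M_3 = 6(Δ_2 - Δ_1) = 42
  2·M_2 + 8·M_3 + 2·M_4 = 6(Δ_3 - Δ_2) = 0
Clamped end conditions give two more equations: 2h_0·M_0 + h_0·M_1 = 6(Δ_0 - S'(2)) = 0 and h_3·M_3 + 2h_3·M_4 = 6(S'(10) - Δ_3) = -42.
Forward elimination and back-substitution give M_0 = 125/28, M_1 = -125/14, M_2 = 29/4, M_3 = 13/14, M_4 = -307/28.
On [4, 6], S(x) = 2 - 13/28·(x - 4) - 125/28·(x - 4)² + 151/112·(x - 4)³.
With (x - 4) = 1/2: S(9/2) = 105/128.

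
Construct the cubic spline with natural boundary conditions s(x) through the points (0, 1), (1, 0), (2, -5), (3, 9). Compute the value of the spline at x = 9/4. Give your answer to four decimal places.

Write m_i for s''(x_i). With h_i = 1, 1, 1 and divided differences Δ_i = -1, -5, 14, the continuity of s' gives the tridiagonal system
  1·m_0 + 4·m_1 + 1·m_2 = 6(Δ_1 - Δ_0) = -24
  1·m_1 + 4·m_2 + 1·m_3 = 6(Δ_2 - Δ_1) = 114
Natural end conditions: m_0 = m_3 = 0.
Solving the tridiagonal system: m_0 = 0, m_1 = -14, m_2 = 32, m_3 = 0.
On [2, 3], s(x) = -5 + 10/3·(x - 2) + 16·(x - 2)² - 16/3·(x - 2)³.
With (x - 2) = 1/4: s(9/4) = -13/4.

-3.2500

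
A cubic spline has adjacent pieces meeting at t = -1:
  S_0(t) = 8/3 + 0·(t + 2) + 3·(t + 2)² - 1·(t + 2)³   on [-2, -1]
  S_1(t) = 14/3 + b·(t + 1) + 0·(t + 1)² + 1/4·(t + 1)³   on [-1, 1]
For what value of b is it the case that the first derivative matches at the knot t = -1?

3

S_0'(t) = 0 + 6·(t + 2) - 3·(t + 2)², so S_0'(-1) = 3. On the right, S_1'(-1) = b, so b = 3.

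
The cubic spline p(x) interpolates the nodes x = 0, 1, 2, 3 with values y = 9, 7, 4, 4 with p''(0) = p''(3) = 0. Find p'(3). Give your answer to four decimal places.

0.8667

Let σ_i = p''(x_i). Step sizes h_i = 1, 1, 1; slopes of the chords Δ_i = (y_(i+1) - y_i)/h_i = -2, -3, 0.
  1·σ_0 + 4·σ_1 + 1·σ_2 = 6(Δ_1 - Δ_0) = -6
  1·σ_1 + 4·σ_2 + 1·σ_3 = 6(Δ_2 - Δ_1) = 18
Natural end conditions: σ_0 = σ_3 = 0.
Solving the tridiagonal system: σ_0 = 0, σ_1 = -14/5, σ_2 = 26/5, σ_3 = 0.
On [2, 3], p'(x) = b_2 + 2c_2·(x - 2) + 3d_2·(x - 2)² with b_2 = Δ_2 - h_2(2σ_2 + σ_3)/6 = -26/15, c_2 = σ_2/2 = 13/5, d_2 = (σ_3 - σ_2)/(6h_2) = -13/15. So p'(3) = 13/15.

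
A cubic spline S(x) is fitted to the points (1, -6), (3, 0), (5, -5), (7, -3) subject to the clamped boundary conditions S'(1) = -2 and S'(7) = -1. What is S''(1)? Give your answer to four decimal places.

Write M_i for S''(x_i). With h_i = 2, 2, 2 and divided differences Δ_i = 3, -5/2, 1, the continuity of S' gives the tridiagonal system
  2·M_0 + 8·M_1 + 2·M_2 = 6(Δ_1 - Δ_0) = -33
  2·M_1 + 8·M_2 + 2·M_3 = 6(Δ_2 - Δ_1) = 21
Clamped end conditions give two more equations: 2h_0·M_0 + h_0·M_1 = 6(Δ_0 - S'(1)) = 30 and h_2·M_2 + 2h_2·M_3 = 6(S'(7) - Δ_2) = -12.
Hence M_0 = 71/6, M_1 = -26/3, M_2 = 19/3, M_3 = -37/6.

11.8333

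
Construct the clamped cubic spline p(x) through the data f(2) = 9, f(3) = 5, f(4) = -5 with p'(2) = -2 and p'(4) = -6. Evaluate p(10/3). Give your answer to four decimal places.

1.5926

With σ_i denoting the second derivative at x_i, h_i = 1, 1, and Δ_i = (y_(i+1) − y_i)/h_i = -4, -10:
  1·σ_0 + 4·σ_1 + 1·σ_2 = 6(Δ_1 - Δ_0) = -36
Clamped end conditions give two more equations: 2h_0·σ_0 + h_0·σ_1 = 6(Δ_0 - p'(2)) = -12 and h_1·σ_1 + 2h_1·σ_2 = 6(p'(4) - Δ_1) = 24.
Solving: σ_0 = 1, σ_1 = -14, σ_2 = 19.
On [3, 4], p(x) = 5 - 17/2·(x - 3) - 7·(x - 3)² + 11/2·(x - 3)³.
With (x - 3) = 1/3: p(10/3) = 43/27.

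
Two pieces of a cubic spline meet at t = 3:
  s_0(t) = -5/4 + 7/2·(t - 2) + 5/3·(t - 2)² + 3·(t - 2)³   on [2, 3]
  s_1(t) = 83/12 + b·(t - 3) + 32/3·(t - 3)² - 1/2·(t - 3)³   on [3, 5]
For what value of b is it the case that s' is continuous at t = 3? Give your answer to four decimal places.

15.8333

s_0'(t) = 7/2 + 10/3·(t - 2) + 9·(t - 2)², so s_0'(3) = 95/6. On the right, s_1'(3) = b, so b = 95/6.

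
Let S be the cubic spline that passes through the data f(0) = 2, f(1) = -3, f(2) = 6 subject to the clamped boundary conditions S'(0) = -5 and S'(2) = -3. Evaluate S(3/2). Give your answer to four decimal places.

Let m_i = S''(x_i). Step sizes h_i = 1, 1; slopes of the chords Δ_i = (y_(i+1) - y_i)/h_i = -5, 9.
  1·m_0 + 4·m_1 + 1·m_2 = 6(Δ_1 - Δ_0) = 84
Clamped end conditions give two more equations: 2h_0·m_0 + h_0·m_1 = 6(Δ_0 - S'(0)) = 0 and h_1·m_1 + 2h_1·m_2 = 6(S'(2) - Δ_1) = -72.
Solving the tridiagonal system: m_0 = -20, m_1 = 40, m_2 = -56.
On [1, 2], S(x) = -3 + 5·(x - 1) + 20·(x - 1)² - 16·(x - 1)³.
With (x - 1) = 1/2: S(3/2) = 5/2.

2.5000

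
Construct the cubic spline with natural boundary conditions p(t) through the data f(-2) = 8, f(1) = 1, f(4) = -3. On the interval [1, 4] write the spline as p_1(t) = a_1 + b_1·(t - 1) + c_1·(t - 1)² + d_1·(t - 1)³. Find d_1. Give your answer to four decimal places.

-0.0278

Let M_i = p''(x_i). Step sizes h_i = 3, 3; slopes of the chords Δ_i = (y_(i+1) - y_i)/h_i = -7/3, -4/3.
  3·M_0 + 12·M_1 + 3·M_2 = 6(Δ_1 - Δ_0) = 6
Natural end conditions: M_0 = M_2 = 0.
Forward elimination and back-substitution give M_0 = 0, M_1 = 1/2, M_2 = 0.
On [1, 4], with p_1(t) = a_1 + b_1·(t - 1) + c_1·(t - 1)² + d_1·(t - 1)³: c_1 = M_1/2 = 1/4, d_1 = (M_2 - M_1)/(6h_1) = -1/36, b_1 = Δ_1 - h_1(2M_1 + M_2)/6 = -11/6.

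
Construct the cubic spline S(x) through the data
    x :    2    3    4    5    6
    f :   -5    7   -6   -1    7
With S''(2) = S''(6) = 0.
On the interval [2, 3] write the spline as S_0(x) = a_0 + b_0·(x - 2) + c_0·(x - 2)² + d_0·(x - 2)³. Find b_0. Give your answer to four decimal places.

19.9286

Put M_i = S'' at the i-th knot. Here h = (1, 1, 1, 1) and Δ = (12, -13, 5, 8), so the interior equations h_(i-1)·M_(i-1) + 2(h_(i-1)+h_i)·M_i + h_i·M_(i+1) = 6(Δ_i − Δ_(i-1)) read
  1·M_0 + 4·M_1 + 1·M_2 = 6(Δ_1 - Δ_0) = -150
  1·M_1 + 4·M_2 + 1·M_3 = 6(Δ_2 - Δ_1) = 108
  1·M_2 + 4·M_3 + 1·M_4 = 6(Δ_3 - Δ_2) = 18
Natural end conditions: M_0 = M_4 = 0.
Solving: M_0 = 0, M_1 = -333/7, M_2 = 282/7, M_3 = -39/7, M_4 = 0.
On [2, 3], with S_0(x) = a_0 + b_0·(x - 2) + c_0·(x - 2)² + d_0·(x - 2)³: c_0 = M_0/2 = 0, d_0 = (M_1 - M_0)/(6h_0) = -111/14, b_0 = Δ_0 - h_0(2M_0 + M_1)/6 = 279/14.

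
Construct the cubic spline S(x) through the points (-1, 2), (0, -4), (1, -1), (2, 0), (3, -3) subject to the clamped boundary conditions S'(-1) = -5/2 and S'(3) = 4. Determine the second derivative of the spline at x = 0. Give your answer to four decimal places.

Write m_i for S''(x_i). With h_i = 1, 1, 1, 1 and divided differences Δ_i = -6, 3, 1, -3, the continuity of S' gives the tridiagonal system
  1·m_0 + 4·m_1 + 1·m_2 = 6(Δ_1 - Δ_0) = 54
  1·m_1 + 4·m_2 + 1·m_3 = 6(Δ_2 - Δ_1) = -12
  1·m_2 + 4·m_3 + 1·m_4 = 6(Δ_3 - Δ_2) = -24
Clamped end conditions give two more equations: 2h_0·m_0 + h_0·m_1 = 6(Δ_0 - S'(-1)) = -21 and h_3·m_3 + 2h_3·m_4 = 6(S'(3) - Δ_3) = 42.
Solving: m_0 = -1145/56, m_1 = 557/28, m_2 = -41/8, m_3 = -319/28, m_4 = 1495/56.

19.8929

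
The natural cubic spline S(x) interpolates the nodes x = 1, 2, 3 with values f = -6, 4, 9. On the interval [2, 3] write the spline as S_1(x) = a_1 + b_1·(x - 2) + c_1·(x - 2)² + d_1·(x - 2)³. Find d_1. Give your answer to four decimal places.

1.2500

Write M_i for S''(x_i). With h_i = 1, 1 and divided differences Δ_i = 10, 5, the continuity of S' gives the tridiagonal system
  1·M_0 + 4·M_1 + 1·M_2 = 6(Δ_1 - Δ_0) = -30
Natural end conditions: M_0 = M_2 = 0.
Solving: M_0 = 0, M_1 = -15/2, M_2 = 0.
On [2, 3], with S_1(x) = a_1 + b_1·(x - 2) + c_1·(x - 2)² + d_1·(x - 2)³: c_1 = M_1/2 = -15/4, d_1 = (M_2 - M_1)/(6h_1) = 5/4, b_1 = Δ_1 - h_1(2M_1 + M_2)/6 = 15/2.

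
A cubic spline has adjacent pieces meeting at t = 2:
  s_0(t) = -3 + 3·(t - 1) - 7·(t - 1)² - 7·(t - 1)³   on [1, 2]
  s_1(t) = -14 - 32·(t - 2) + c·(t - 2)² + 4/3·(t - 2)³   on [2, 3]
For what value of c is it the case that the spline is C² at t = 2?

s_0''(t) = -14 - 42·(t - 1), so s_0''(2) = -56. On the right, s_1''(2) = 2c, so c = -28.

-28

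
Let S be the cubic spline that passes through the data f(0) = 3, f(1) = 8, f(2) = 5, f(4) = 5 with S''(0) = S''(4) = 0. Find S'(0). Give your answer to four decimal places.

Put M_i = S'' at the i-th knot. Here h = (1, 1, 2) and Δ = (5, -3, 0), so the interior equations h_(i-1)·M_(i-1) + 2(h_(i-1)+h_i)·M_i + h_i·M_(i+1) = 6(Δ_i − Δ_(i-1)) read
  1·M_0 + 4·M_1 + 1·M_2 = 6(Δ_1 - Δ_0) = -48
  1·M_1 + 6·M_2 + 2·M_3 = 6(Δ_2 - Δ_1) = 18
Natural end conditions: M_0 = M_3 = 0.
Hence M_0 = 0, M_1 = -306/23, M_2 = 120/23, M_3 = 0.
On [0, 1], S'(t) = b_0 + 2c_0·t + 3d_0·t² with b_0 = Δ_0 - h_0(2M_0 + M_1)/6 = 166/23, c_0 = M_0/2 = 0, d_0 = (M_1 - M_0)/(6h_0) = -51/23. So S'(0) = 166/23.

7.2174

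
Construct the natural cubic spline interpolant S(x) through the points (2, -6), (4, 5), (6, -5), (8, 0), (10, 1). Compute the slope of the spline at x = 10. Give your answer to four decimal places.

-0.7589

Let σ_i = S''(x_i). Step sizes h_i = 2, 2, 2, 2; slopes of the chords Δ_i = (y_(i+1) - y_i)/h_i = 11/2, -5, 5/2, 1/2.
  2·σ_0 + 8·σ_1 + 2·σ_2 = 6(Δ_1 - Δ_0) = -63
  2·σ_1 + 8·σ_2 + 2·σ_3 = 6(Δ_2 - Δ_1) = 45
  2·σ_2 + 8·σ_3 + 2·σ_4 = 6(Δ_3 - Δ_2) = -12
Natural end conditions: σ_0 = σ_4 = 0.
Hence σ_0 = 0, σ_1 = -1137/112, σ_2 = 255/28, σ_3 = -423/112, σ_4 = 0.
On [8, 10], S'(x) = b_3 + 2c_3·(x - 8) + 3d_3·(x - 8)² with b_3 = Δ_3 - h_3(2σ_3 + σ_4)/6 = 169/56, c_3 = σ_3/2 = -423/224, d_3 = (σ_4 - σ_3)/(6h_3) = 141/448. So S'(10) = -85/112.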